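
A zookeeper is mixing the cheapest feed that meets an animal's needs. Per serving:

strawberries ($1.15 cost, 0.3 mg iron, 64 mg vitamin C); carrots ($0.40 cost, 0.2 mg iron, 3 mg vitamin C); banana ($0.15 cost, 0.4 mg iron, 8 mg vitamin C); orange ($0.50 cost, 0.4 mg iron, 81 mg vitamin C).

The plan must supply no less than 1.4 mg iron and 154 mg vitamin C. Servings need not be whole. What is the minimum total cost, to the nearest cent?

$1.13

At the optimum either one food covers both requirements or two foods hit both targets exactly; no other combination can be cheaper.
strawberries only: max(1.4/0.3, 154/64) = 4.667 servings → $5.37.
carrots only: max(1.4/0.2, 154/3) = 51.33 servings → $20.53.
banana only: max(1.4/0.4, 154/8) = 19.25 servings → $2.89.
orange only: max(1.4/0.4, 154/81) = 3.5 servings → $1.75.
strawberries + carrots with both tight: 2.235 servings and 3.647 servings → $4.03.
strawberries + banana with both tight: 2.172 servings and 1.871 servings → $2.78.
strawberries + orange with both targets exact would need a negative amount; discard.
carrots + banana with both targets exact would need a negative amount; discard.
carrots + orange with both tight: 3.453 servings and 1.773 servings → $2.27.
banana + orange with both tight: 1.774 servings and 1.726 servings → $1.13.
The minimum over all feasible corners is $1.13.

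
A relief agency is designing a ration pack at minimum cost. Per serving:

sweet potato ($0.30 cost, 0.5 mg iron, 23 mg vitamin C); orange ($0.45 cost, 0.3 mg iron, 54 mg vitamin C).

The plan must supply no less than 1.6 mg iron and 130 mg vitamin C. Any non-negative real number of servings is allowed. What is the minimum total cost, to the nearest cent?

$1.34

sweet potato only: max(1.6/0.5, 130/23) = 5.652 servings → $1.70.
orange only: max(1.6/0.3, 130/54) = 5.333 servings → $2.40.
sweet potato + orange with both tight: 2.358 servings and 1.403 servings → $1.34.
The minimum over all feasible corners is $1.34.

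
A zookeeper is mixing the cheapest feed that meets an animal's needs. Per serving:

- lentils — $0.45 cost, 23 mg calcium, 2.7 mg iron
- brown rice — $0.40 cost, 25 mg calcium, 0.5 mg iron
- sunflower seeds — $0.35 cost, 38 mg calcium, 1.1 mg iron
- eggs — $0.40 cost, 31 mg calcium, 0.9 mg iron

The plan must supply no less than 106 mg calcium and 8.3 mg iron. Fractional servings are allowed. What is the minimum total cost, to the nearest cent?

Check every corner: each single food scaled to meet both minima, and each pair solved so both constraints bind.
lentils only: max(106/23, 8.3/2.7) = 4.609 servings → $2.07.
brown rice only: max(106/25, 8.3/0.5) = 16.6 servings → $6.64.
sunflower seeds only: max(106/38, 8.3/1.1) = 7.545 servings → $2.64.
eggs only: max(106/31, 8.3/0.9) = 9.222 servings → $3.69.
lentils + brown rice with both tight: 2.759 servings and 1.702 servings → $1.92.
lentils + sunflower seeds with both tight: 2.572 servings and 1.233 servings → $1.59.
lentils + eggs with both tight: 2.57 servings and 1.513 servings → $1.76.
brown rice + sunflower seeds with both targets exact would need a negative amount; discard.
brown rice + eggs with both targets exact would need a negative amount; discard.
sunflower seeds + eggs with both targets exact would need a negative amount; discard.
Cheapest feasible corner: $1.59.

$1.59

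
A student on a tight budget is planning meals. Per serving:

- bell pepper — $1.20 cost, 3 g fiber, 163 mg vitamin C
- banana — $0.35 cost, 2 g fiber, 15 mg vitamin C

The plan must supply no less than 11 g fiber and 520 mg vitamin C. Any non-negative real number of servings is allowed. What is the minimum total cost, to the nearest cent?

$4.03

bell pepper only: max(11/3, 520/163) = 3.667 servings → $4.40.
banana only: max(11/2, 520/15) = 34.67 servings → $12.13.
bell pepper + banana with both tight: 3.114 servings and 0.8292 servings → $4.03.
Cheapest feasible corner: $4.03.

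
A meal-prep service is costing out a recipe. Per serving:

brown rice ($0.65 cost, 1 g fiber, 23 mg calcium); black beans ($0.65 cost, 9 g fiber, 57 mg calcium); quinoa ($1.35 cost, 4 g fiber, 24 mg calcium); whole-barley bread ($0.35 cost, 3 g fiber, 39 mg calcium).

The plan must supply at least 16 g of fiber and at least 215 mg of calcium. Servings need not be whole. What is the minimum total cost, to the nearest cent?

$1.93

For a min-cost LP with two ≥-constraints, a basic feasible solution has at most two positive variables.
brown rice only: max(16/1, 215/23) = 16 servings → $10.40.
black beans only: max(16/9, 215/57) = 3.772 servings → $2.45.
quinoa only: max(16/4, 215/24) = 8.958 servings → $12.09.
whole-barley bread only: max(16/3, 215/39) = 5.513 servings → $1.93.
brown rice + black beans with both tight: 6.82 servings and 1.02 servings → $5.10.
brown rice + quinoa with both tight: 7 servings and 2.25 servings → $7.59.
brown rice + whole-barley bread with both tight: 0.7 servings and 5.1 servings → $2.24.
black beans + quinoa with both targets exact would need a negative amount; discard.
black beans + whole-barley bread: the both-tight solution has a negative serving — not a feasible corner.
quinoa + whole-barley bread: the both-tight solution has a negative serving — not a feasible corner.
Cheapest feasible corner: $1.93.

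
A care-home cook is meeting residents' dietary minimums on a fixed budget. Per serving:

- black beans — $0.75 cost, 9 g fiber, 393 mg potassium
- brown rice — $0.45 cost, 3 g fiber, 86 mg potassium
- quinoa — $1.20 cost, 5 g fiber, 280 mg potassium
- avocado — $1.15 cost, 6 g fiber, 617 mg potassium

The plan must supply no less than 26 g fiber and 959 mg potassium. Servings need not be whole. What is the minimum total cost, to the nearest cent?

With two linear requirements the optimum uses one or two foods; enumerate the corners.
black beans only: max(26/9, 959/393) = 2.889 servings → $2.17.
brown rice only: max(26/3, 959/86) = 11.15 servings → $5.02.
quinoa only: max(26/5, 959/280) = 5.2 servings → $6.24.
avocado only: max(26/6, 959/617) = 4.333 servings → $4.98.
black beans + brown rice with both tight: 1.583 servings and 3.919 servings → $2.95.
black beans + quinoa with both targets exact would need a negative amount; discard.
black beans + avocado: the both-tight solution has a negative serving — not a feasible corner.
brown rice + quinoa with both tight: 6.061 servings and 1.563 servings → $4.60.
brown rice + avocado with both tight: 7.706 servings and 0.4801 servings → $4.02.
quinoa + avocado with both targets exact would need a negative amount; discard.
The minimum over all feasible corners is $2.17.

$2.17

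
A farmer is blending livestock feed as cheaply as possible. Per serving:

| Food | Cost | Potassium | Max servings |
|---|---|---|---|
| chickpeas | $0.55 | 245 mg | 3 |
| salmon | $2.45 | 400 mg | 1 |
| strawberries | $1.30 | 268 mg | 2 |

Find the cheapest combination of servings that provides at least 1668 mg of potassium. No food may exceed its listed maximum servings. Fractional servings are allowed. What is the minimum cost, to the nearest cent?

$6.68

Cost per mg of potassium: chickpeas $0.0022, strawberries $0.0049, salmon $0.0061.
Take 3 servings of chickpeas: +735.0 mg potassium for $1.65 (total $1.65, still need 933.0 mg).
Take 2 servings of strawberries: +536.0 mg potassium for $2.60 (total $4.25, still need 397.0 mg).
Take 0.9925 servings of salmon: +397.0 mg potassium for $2.43 (total $6.68, still need 0.0 mg).
Greedy by cheapest-per-mg is optimal for a single linear constraint, so the minimum cost is $6.68.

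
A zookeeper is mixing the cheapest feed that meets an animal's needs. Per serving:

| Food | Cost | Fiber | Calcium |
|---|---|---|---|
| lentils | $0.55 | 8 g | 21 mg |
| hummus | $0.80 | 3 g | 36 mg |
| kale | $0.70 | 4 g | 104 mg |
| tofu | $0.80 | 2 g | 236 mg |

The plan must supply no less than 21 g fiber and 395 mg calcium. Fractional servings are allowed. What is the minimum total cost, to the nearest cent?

$2.42

Minimising a linear cost over {fiber ≥ 21, calcium ≥ 395, servings ≥ 0} — the optimum is at a vertex, using one or two foods.
lentils only: max(21/8, 395/21) = 18.81 servings → $10.35.
hummus only: max(21/3, 395/36) = 10.97 servings → $8.78.
kale only: max(21/4, 395/104) = 5.25 servings → $3.67.
tofu only: max(21/2, 395/236) = 10.5 servings → $8.40.
lentils + hummus with both targets exact would need a negative amount; discard.
lentils + kale with both tight: 0.8075 servings and 3.635 servings → $2.99.
lentils + tofu with both tight: 2.257 servings and 1.473 servings → $2.42.
hummus + kale with both tight: 3.595 servings and 2.554 servings → $4.66.
hummus + tofu with both tight: 6.55 servings and 0.6745 servings → $5.78.
kale + tofu: the both-tight solution has a negative serving — not a feasible corner.
So the least-cost plan costs $2.42.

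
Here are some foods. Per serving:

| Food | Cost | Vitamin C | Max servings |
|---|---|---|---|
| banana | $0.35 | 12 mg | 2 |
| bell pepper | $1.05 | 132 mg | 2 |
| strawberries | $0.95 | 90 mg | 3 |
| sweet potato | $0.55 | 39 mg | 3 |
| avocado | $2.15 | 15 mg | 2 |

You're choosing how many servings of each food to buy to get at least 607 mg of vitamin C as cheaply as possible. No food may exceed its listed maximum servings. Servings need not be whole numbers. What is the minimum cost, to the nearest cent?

Cost per mg of vitamin C: bell pepper $0.0080, strawberries $0.0106, sweet potato $0.0141, banana $0.0292, avocado $0.1433.
Take 2 servings of bell pepper: +264.0 mg vitamin C for $2.10 (total $2.10, still need 343.0 mg).
Take 3 servings of strawberries: +270.0 mg vitamin C for $2.85 (total $4.95, still need 73.0 mg).
Take 1.872 servings of sweet potato: +73.0 mg vitamin C for $1.03 (total $5.98, still need 0.0 mg).
Greedy by cheapest-per-mg is optimal for a single linear constraint, so the minimum cost is $5.98.

$5.98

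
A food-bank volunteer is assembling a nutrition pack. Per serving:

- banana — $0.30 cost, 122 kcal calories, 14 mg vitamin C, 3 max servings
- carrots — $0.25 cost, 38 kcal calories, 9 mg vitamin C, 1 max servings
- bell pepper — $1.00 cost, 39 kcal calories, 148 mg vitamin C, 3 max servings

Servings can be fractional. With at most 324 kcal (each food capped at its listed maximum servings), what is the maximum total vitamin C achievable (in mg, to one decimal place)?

Vitamin C per kcal: bell pepper 3.795, carrots 0.2368, banana 0.1148.
Take 3 servings of bell pepper: uses 117 kcal, +444.0 mg vitamin C (running total 444.0 mg).
Take 1 serving of carrots: uses 38 kcal, +9.0 mg vitamin C (running total 453.0 mg).
Take 1.385 servings of banana: uses 169 kcal, +19.4 mg vitamin C (running total 472.4 mg).
Greedy by best ratio exhausts the calories allowance optimally: 472.4 mg.

472.4 mg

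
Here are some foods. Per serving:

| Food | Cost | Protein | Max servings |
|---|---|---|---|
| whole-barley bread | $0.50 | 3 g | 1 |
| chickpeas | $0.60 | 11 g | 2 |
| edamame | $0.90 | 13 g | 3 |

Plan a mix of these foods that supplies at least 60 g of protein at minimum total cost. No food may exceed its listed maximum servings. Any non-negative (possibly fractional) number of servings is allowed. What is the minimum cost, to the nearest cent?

Cost per g of protein: chickpeas $0.0545, edamame $0.0692, whole-barley bread $0.1667.
Take 2 servings of chickpeas: +22.0 g protein for $1.20 (total $1.20, still need 38.0 g).
Take 2.923 servings of edamame: +38.0 g protein for $2.63 (total $3.83, still need 0.0 g).
Filling from the cheapest source first is optimal under one linear minimum: $3.83.

$3.83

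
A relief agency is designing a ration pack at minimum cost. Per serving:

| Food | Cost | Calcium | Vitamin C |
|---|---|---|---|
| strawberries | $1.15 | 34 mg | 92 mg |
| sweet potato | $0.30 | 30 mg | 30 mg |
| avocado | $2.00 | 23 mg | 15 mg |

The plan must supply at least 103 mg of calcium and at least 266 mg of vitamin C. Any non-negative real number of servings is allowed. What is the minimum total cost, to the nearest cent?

$2.66

Compare the cost at each extreme point of the feasible region.
strawberries only: max(103/34, 266/92) = 3.029 servings → $3.48.
sweet potato only: max(103/30, 266/30) = 8.867 servings → $2.66.
avocado only: max(103/23, 266/15) = 17.73 servings → $35.47.
strawberries + sweet potato with both tight: 2.81 servings and 0.2483 servings → $3.31.
strawberries + avocado with both tight: 2.847 servings and 0.269 servings → $3.81.
sweet potato + avocado with both targets exact would need a negative amount; discard.
So the least-cost plan costs $2.66.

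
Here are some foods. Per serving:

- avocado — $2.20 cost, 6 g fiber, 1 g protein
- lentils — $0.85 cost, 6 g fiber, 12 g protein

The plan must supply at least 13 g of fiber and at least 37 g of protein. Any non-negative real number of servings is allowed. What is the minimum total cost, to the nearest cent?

$2.62

avocado only: max(13/6, 37/1) = 37 servings → $81.40.
lentils only: max(13/6, 37/12) = 3.083 servings → $2.62.
avocado + lentils: the both-tight solution has a negative serving — not a feasible corner.
So the least-cost plan costs $2.62.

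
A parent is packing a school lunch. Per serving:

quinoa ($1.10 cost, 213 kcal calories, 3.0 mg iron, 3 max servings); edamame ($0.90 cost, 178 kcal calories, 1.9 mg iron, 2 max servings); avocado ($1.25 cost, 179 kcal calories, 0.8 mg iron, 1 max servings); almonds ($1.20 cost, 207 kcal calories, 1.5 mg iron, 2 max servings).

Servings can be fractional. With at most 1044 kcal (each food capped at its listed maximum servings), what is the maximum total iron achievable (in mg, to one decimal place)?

Iron per kcal: quinoa 0.01408, edamame 0.01067, almonds 0.007246, avocado 0.004469.
Take 3 servings of quinoa: uses 639 kcal, +9.0 mg iron (running total 9.0 mg).
Take 2 servings of edamame: uses 356 kcal, +3.8 mg iron (running total 12.8 mg).
Take 0.2367 servings of almonds: uses 49 kcal, +0.4 mg iron (running total 13.2 mg).
Greedy by best ratio exhausts the calories allowance optimally: 13.2 mg.

13.2 mg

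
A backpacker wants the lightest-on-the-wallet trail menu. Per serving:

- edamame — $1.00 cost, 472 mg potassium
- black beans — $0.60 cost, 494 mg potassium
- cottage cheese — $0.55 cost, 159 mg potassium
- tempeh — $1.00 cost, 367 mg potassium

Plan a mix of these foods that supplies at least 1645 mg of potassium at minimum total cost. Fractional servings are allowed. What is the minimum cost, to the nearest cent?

$2.00

Cost per mg of potassium: black beans $0.0012, edamame $0.0021, tempeh $0.0027, cottage cheese $0.0035.
With no serving limits, use only black beans: 1645 mg / 494 mg = 3.33 servings × $0.60 = $2.00.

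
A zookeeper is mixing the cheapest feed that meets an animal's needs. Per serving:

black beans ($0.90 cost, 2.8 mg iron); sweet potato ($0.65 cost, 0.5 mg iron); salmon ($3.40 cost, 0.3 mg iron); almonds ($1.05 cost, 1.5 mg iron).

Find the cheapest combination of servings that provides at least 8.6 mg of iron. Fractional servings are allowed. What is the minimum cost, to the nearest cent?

$2.76

Cost per mg of iron: black beans $0.3214, almonds $0.7000, sweet potato $1.3000, salmon $11.3333.
With no serving limits, use only black beans: 8.6 mg / 2.8 mg = 3.071 servings × $0.90 = $2.76.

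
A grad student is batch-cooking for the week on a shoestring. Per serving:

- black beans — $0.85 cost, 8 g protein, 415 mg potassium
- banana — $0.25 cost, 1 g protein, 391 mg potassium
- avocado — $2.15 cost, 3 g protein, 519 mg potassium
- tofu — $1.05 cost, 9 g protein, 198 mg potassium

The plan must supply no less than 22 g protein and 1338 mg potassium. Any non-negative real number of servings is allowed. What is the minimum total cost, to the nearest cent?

$2.42

Minimising a linear cost over {protein ≥ 22, potassium ≥ 1338, servings ≥ 0} — the optimum is at a vertex, using one or two foods.
black beans only: max(22/8, 1338/415) = 3.224 servings → $2.74.
banana only: max(22/1, 1338/391) = 22 servings → $5.50.
avocado only: max(22/3, 1338/519) = 7.333 servings → $15.77.
tofu only: max(22/9, 1338/198) = 6.758 servings → $7.10.
black beans + banana with both tight: 2.677 servings and 0.5802 servings → $2.42.
black beans + avocado with both tight: 2.547 servings and 0.5415 servings → $3.33.
black beans + tofu: intersection lies outside the first quadrant.
banana + avocado: the both-tight solution has a negative serving — not a feasible corner.
banana + tofu with both tight: 2.314 servings and 2.187 servings → $2.88.
avocado + tofu with both tight: 1.885 servings and 1.816 servings → $5.96.
Cheapest feasible corner: $2.42.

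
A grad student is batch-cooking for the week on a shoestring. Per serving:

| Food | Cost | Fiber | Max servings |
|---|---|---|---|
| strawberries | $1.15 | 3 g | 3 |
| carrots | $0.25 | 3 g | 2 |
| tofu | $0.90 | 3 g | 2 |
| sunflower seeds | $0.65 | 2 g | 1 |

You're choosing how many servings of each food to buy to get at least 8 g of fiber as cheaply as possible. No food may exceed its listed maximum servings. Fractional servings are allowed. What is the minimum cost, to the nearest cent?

Cost per g of fiber: carrots $0.0833, tofu $0.3000, sunflower seeds $0.3250, strawberries $0.3833.
Take 2 servings of carrots: +6.0 g fiber for $0.50 (total $0.50, still need 2.0 g).
Take 0.6667 servings of tofu: +2.0 g fiber for $0.60 (total $1.10, still need 0.0 g).
Greedy by cheapest-per-g is optimal for a single linear constraint, so the minimum cost is $1.10.

$1.10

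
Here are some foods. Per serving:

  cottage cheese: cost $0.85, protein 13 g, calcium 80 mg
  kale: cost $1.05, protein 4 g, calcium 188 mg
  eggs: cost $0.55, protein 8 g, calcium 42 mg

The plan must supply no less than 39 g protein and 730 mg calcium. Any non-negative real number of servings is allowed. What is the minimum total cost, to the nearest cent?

$4.91

An LP optimum is at a vertex; with two nutrient constraints at most two foods are used. Check each candidate.
cottage cheese only: max(39/13, 730/80) = 9.125 servings → $7.76.
kale only: max(39/4, 730/188) = 9.75 servings → $10.24.
eggs only: max(39/8, 730/42) = 17.38 servings → $9.56.
cottage cheese + kale with both tight: 2.077 servings and 2.999 servings → $4.91.
cottage cheese + eggs: intersection lies outside the first quadrant.
kale + eggs with both tight: 3.145 servings and 3.302 servings → $5.12.
The minimum over all feasible corners is $4.91.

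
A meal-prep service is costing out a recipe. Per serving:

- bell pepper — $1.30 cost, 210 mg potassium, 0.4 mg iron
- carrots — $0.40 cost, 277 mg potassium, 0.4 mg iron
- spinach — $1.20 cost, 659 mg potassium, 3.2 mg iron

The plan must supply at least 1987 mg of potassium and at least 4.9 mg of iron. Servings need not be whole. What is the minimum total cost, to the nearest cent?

$3.09

With two linear requirements the optimum uses one or two foods; enumerate the corners.
bell pepper only: max(1987/210, 4.9/0.4) = 12.25 servings → $15.93.
carrots only: max(1987/277, 4.9/0.4) = 12.25 servings → $4.90.
spinach only: max(1987/659, 4.9/3.2) = 3.015 servings → $3.62.
bell pepper + carrots with both targets exact would need a negative amount; discard.
bell pepper + spinach with both tight: 7.662 servings and 0.5735 servings → $10.65.
carrots + spinach with both tight: 5.025 servings and 0.9032 servings → $3.09.
Cheapest feasible corner: $3.09.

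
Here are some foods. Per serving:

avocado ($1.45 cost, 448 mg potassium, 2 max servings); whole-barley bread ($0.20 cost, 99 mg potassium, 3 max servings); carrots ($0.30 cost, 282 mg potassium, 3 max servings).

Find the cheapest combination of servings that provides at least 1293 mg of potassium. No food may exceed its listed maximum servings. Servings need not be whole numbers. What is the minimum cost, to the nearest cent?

$1.99

Cost per mg of potassium: carrots $0.0011, whole-barley bread $0.0020, avocado $0.0032.
Take 3 servings of carrots: +846.0 mg potassium for $0.90 (total $0.90, still need 447.0 mg).
Take 3 servings of whole-barley bread: +297.0 mg potassium for $0.60 (total $1.50, still need 150.0 mg).
Take 0.3348 servings of avocado: +150.0 mg potassium for $0.49 (total $1.99, still need 0.0 mg).
Filling from the cheapest source first is optimal under one linear minimum: $1.99.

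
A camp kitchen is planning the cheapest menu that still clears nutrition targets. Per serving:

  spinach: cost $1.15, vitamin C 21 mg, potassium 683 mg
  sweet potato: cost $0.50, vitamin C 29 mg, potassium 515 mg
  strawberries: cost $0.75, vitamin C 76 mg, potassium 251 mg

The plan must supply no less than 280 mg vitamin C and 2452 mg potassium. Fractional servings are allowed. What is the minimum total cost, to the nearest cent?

For a min-cost LP with two ≥-constraints, a basic feasible solution has at most two positive variables.
spinach only: max(280/21, 2452/683) = 13.33 servings → $15.33.
sweet potato only: max(280/29, 2452/515) = 9.655 servings → $4.83.
strawberries only: max(280/76, 2452/251) = 9.769 servings → $7.33.
spinach + sweet potato: intersection lies outside the first quadrant.
spinach + strawberries with both tight: 2.489 servings and 2.997 servings → $5.11.
sweet potato + strawberries with both tight: 3.643 servings and 2.294 servings → $3.54.
So the least-cost plan costs $3.54.

$3.54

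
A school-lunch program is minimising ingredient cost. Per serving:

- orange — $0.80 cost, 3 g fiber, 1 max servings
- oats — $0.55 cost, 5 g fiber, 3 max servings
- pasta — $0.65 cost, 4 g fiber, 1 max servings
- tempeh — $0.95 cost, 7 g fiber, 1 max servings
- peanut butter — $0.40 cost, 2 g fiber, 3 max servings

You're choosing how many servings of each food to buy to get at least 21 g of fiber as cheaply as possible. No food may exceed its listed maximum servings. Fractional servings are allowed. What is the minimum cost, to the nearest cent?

$2.46

Cost per g of fiber: oats $0.1100, tempeh $0.1357, pasta $0.1625, peanut butter $0.2000, orange $0.2667.
Take 3 servings of oats: +15.0 g fiber for $1.65 (total $1.65, still need 6.0 g).
Take 0.8571 servings of tempeh: +6.0 g fiber for $0.81 (total $2.46, still need 0.0 g).
Filling from the cheapest source first is optimal under one linear minimum: $2.46.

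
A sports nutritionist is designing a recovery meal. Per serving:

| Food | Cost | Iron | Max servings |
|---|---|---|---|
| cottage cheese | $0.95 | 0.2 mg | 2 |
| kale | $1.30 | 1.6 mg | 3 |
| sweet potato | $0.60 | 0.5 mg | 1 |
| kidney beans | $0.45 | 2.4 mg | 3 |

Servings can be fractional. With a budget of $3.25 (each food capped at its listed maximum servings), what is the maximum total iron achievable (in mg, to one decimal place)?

Iron per dollar: kidney beans 5.333, kale 1.231, sweet potato 0.8333, cottage cheese 0.2105.
Take 3 servings of kidney beans: spends $1.35, +7.2 mg iron (running total 7.2 mg).
Take 1.462 servings of kale: spends $1.90, +2.3 mg iron (running total 9.5 mg).
Filling greedily by iron-per-dollar is optimal for one linear limit, giving 9.5 mg.

9.5 mg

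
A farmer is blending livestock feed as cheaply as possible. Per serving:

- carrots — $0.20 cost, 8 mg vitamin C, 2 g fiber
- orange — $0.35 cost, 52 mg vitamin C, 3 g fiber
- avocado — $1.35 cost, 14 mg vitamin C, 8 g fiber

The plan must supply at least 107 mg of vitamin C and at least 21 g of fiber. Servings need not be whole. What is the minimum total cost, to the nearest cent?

Check every corner: each single food scaled to meet both minima, and each pair solved so both constraints bind.
carrots only: max(107/8, 21/2) = 13.38 servings → $2.67.
orange only: max(107/52, 21/3) = 7 servings → $2.45.
avocado only: max(107/14, 21/8) = 7.643 servings → $10.32.
carrots + orange with both tight: 9.637 servings and 0.575 servings → $2.13.
carrots + avocado with both targets exact would need a negative amount; discard.
orange + avocado with both tight: 1.503 servings and 2.061 servings → $3.31.
So the least-cost plan costs $2.13.

$2.13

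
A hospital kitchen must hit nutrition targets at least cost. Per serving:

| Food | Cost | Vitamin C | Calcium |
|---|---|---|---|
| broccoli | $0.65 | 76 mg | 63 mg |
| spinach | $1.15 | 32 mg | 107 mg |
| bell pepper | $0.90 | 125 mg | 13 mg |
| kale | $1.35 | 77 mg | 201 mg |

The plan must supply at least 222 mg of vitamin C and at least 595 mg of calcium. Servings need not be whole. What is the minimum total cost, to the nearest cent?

At the optimum either one food covers both requirements or two foods hit both targets exactly; no other combination can be cheaper.
broccoli only: max(222/76, 595/63) = 9.444 servings → $6.14.
spinach only: max(222/32, 595/107) = 6.938 servings → $7.98.
bell pepper only: max(222/125, 595/13) = 45.77 servings → $41.19.
kale only: max(222/77, 595/201) = 2.96 servings → $4.00.
broccoli + spinach with both tight: 0.7708 servings and 5.107 servings → $6.37.
broccoli + bell pepper: the both-tight solution has a negative serving — not a feasible corner.
broccoli + kale: intersection lies outside the first quadrant.
spinach + bell pepper with both tight: 5.517 servings and 0.3638 servings → $6.67.
spinach + kale with both tight: 0.6602 servings and 2.609 servings → $4.28.
bell pepper + kale with both targets exact would need a negative amount; discard.
Cheapest feasible corner: $4.00.

$4.00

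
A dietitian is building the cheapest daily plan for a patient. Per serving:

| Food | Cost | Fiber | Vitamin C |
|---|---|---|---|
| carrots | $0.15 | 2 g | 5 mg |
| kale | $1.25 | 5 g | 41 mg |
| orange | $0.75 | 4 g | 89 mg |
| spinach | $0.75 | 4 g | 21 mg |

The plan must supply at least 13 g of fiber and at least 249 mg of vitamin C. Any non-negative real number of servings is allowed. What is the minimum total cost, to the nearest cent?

$2.21

The cheapest plan sits at a corner of the feasible region — with two constraints it uses at most two foods.
carrots only: max(13/2, 249/5) = 49.8 servings → $7.47.
kale only: max(13/5, 249/41) = 6.073 servings → $7.59.
orange only: max(13/4, 249/89) = 3.25 servings → $2.44.
spinach only: max(13/4, 249/21) = 11.86 servings → $8.89.
carrots + kale: the both-tight solution has a negative serving — not a feasible corner.
carrots + orange with both tight: 1.019 servings and 2.741 servings → $2.21.
carrots + spinach: the both-tight solution has a negative serving — not a feasible corner.
kale + orange with both tight: 0.573 servings and 2.534 servings → $2.62.
kale + spinach: the both-tight solution has a negative serving — not a feasible corner.
orange + spinach with both tight: 2.658 servings and 0.5919 servings → $2.44.
The minimum over all feasible corners is $2.21.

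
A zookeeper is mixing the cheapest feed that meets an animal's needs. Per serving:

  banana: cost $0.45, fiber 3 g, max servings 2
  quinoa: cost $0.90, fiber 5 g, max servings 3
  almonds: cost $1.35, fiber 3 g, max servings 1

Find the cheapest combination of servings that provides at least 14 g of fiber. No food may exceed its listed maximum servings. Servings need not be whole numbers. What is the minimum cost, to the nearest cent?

Cost per g of fiber: banana $0.1500, quinoa $0.1800, almonds $0.4500.
Take 2 servings of banana: +6.0 g fiber for $0.90 (total $0.90, still need 8.0 g).
Take 1.6 servings of quinoa: +8.0 g fiber for $1.44 (total $2.34, still need 0.0 g).
Greedy by cheapest-per-g is optimal for a single linear constraint, so the minimum cost is $2.34.

$2.34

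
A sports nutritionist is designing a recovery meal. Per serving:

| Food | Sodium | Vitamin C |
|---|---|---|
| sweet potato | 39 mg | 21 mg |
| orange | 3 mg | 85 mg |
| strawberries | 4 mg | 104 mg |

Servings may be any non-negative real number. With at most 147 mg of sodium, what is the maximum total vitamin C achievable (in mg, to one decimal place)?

4165.0 mg

Vitamin C per mg sodium: orange 28.33, strawberries 26, sweet potato 0.5385.
With no serving limits, spend the whole sodium allowance on orange: 147 mg / 3 mg × 85 mg = 4165.0 mg.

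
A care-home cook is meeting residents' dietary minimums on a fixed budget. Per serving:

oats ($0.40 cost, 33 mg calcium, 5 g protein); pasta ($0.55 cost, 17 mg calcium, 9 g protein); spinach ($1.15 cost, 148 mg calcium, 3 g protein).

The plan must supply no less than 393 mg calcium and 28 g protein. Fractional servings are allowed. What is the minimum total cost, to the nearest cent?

For a min-cost LP with two ≥-constraints, a basic feasible solution has at most two positive variables.
oats only: max(393/33, 28/5) = 11.91 servings → $4.76.
pasta only: max(393/17, 28/9) = 23.12 servings → $12.71.
spinach only: max(393/148, 28/3) = 9.333 servings → $10.73.
oats + pasta: intersection lies outside the first quadrant.
oats + spinach with both tight: 4.626 servings and 1.624 servings → $3.72.
pasta + spinach with both tight: 2.315 servings and 2.39 servings → $4.02.
So the least-cost plan costs $3.72.

$3.72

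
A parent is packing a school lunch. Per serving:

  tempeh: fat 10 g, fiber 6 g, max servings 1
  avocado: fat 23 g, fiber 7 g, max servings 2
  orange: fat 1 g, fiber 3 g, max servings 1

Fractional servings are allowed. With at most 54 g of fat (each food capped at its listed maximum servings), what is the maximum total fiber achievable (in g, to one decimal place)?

Fiber per g fat: orange 3, tempeh 0.6, avocado 0.3043.
Take 1 serving of orange: uses 1 g fat, +3.0 g fiber (running total 3.0 g).
Take 1 serving of tempeh: uses 10 g fat, +6.0 g fiber (running total 9.0 g).
Take 1.87 servings of avocado: uses 43 g fat, +13.1 g fiber (running total 22.1 g).
Filling greedily by fiber-per-g fat is optimal for one linear limit, giving 22.1 g.

22.1 g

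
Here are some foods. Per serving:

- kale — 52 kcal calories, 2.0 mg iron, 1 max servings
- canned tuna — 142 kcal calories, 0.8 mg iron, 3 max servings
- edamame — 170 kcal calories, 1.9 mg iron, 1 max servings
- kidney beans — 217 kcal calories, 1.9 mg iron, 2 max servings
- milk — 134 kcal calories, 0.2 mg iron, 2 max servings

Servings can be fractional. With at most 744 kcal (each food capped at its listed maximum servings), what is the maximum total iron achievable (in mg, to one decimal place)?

8.2 mg

Iron per kcal: kale 0.03846, edamame 0.01118, kidney beans 0.008756, canned tuna 0.005634, milk 0.001493.
Take 1 serving of kale: uses 52 kcal, +2.0 mg iron (running total 2.0 mg).
Take 1 serving of edamame: uses 170 kcal, +1.9 mg iron (running total 3.9 mg).
Take 2 servings of kidney beans: uses 434 kcal, +3.8 mg iron (running total 7.7 mg).
Take 0.6197 servings of canned tuna: uses 88 kcal, +0.5 mg iron (running total 8.2 mg).
Filling greedily by iron-per-kcal is optimal for one linear limit, giving 8.2 mg.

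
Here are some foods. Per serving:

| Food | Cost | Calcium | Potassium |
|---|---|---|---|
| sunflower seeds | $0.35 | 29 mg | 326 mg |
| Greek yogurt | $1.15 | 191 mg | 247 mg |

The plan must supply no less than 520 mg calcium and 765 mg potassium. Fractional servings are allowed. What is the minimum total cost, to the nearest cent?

$3.19

Compare the cost at each extreme point of the feasible region.
sunflower seeds only: max(520/29, 765/326) = 17.93 servings → $6.28.
Greek yogurt only: max(520/191, 765/247) = 3.097 servings → $3.56.
sunflower seeds + Greek yogurt with both tight: 0.3208 servings and 2.674 servings → $3.19.
The minimum over all feasible corners is $3.19.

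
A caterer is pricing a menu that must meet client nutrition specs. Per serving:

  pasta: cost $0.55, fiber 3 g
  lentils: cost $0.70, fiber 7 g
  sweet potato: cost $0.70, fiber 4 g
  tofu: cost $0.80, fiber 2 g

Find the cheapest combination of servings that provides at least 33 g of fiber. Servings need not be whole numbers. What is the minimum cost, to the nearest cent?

$3.30

Cost per g of fiber: lentils $0.1000, sweet potato $0.1750, pasta $0.1833, tofu $0.4000.
With no serving limits, use only lentils: 33 g / 7 g = 4.714 servings × $0.70 = $3.30.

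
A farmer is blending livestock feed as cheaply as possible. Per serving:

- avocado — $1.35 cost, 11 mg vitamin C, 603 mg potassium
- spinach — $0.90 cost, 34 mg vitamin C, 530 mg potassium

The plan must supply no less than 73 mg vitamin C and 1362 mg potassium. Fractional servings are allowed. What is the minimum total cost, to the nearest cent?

An LP optimum is at a vertex; with two nutrient constraints at most two foods are used. Check each candidate.
avocado only: max(73/11, 1362/603) = 6.636 servings → $8.96.
spinach only: max(73/34, 1362/530) = 2.57 servings → $2.31.
avocado + spinach with both tight: 0.5192 servings and 1.979 servings → $2.48.
Cheapest feasible corner: $2.31.

$2.31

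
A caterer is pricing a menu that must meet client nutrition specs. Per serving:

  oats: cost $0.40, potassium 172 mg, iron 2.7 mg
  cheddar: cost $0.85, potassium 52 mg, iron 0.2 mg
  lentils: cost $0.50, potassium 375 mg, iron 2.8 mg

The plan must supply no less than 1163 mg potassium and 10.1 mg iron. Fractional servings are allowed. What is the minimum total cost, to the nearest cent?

This is a tiny linear program; its minimum lies at a vertex of the feasible set. List the vertices and price them.
oats only: max(1163/172, 10.1/2.7) = 6.762 servings → $2.70.
cheddar only: max(1163/52, 10.1/0.2) = 50.5 servings → $42.92.
lentils only: max(1163/375, 10.1/2.8) = 3.607 servings → $1.80.
oats + cheddar with both tight: 2.76 servings and 13.23 servings → $12.35.
oats + lentils with both tight: 1 servings and 2.642 servings → $1.72.
cheddar + lentils: intersection lies outside the first quadrant.
The minimum over all feasible corners is $1.72.

$1.72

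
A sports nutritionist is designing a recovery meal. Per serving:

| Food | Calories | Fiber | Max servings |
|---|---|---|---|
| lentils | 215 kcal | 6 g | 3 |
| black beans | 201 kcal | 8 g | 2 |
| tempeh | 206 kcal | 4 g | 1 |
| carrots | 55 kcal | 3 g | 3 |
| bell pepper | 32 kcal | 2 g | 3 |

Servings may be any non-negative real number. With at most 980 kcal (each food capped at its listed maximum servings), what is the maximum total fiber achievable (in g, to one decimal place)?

Fiber per kcal: bell pepper 0.0625, carrots 0.05455, black beans 0.0398, lentils 0.02791, tempeh 0.01942.
Take 3 servings of bell pepper: uses 96 kcal, +6.0 g fiber (running total 6.0 g).
Take 3 servings of carrots: uses 165 kcal, +9.0 g fiber (running total 15.0 g).
Take 2 servings of black beans: uses 402 kcal, +16.0 g fiber (running total 31.0 g).
Take 1.474 servings of lentils: uses 317 kcal, +8.8 g fiber (running total 39.8 g).
Greedy by best ratio exhausts the calories allowance optimally: 39.8 g.

39.8 g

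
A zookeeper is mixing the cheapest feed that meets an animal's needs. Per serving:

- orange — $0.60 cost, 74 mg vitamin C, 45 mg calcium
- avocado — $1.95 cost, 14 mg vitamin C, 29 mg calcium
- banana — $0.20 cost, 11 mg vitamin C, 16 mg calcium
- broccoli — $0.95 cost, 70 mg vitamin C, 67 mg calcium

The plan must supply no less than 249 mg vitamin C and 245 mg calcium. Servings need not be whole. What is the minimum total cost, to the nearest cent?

orange only: max(249/74, 245/45) = 5.444 servings → $3.27.
avocado only: max(249/14, 245/29) = 17.79 servings → $34.68.
banana only: max(249/11, 245/16) = 22.64 servings → $4.53.
broccoli only: max(249/70, 245/67) = 3.657 servings → $3.47.
orange + avocado with both tight: 2.501 servings and 4.568 servings → $10.41.
orange + banana with both tight: 1.871 servings and 10.05 servings → $3.13.
orange + broccoli: the both-tight solution has a negative serving — not a feasible corner.
avocado + banana: the both-tight solution has a negative serving — not a feasible corner.
avocado + broccoli with both tight: 0.4277 servings and 3.472 servings → $4.13.
banana + broccoli with both tight: 1.219 servings and 3.366 servings → $3.44.
Cheapest feasible corner: $3.13.

$3.13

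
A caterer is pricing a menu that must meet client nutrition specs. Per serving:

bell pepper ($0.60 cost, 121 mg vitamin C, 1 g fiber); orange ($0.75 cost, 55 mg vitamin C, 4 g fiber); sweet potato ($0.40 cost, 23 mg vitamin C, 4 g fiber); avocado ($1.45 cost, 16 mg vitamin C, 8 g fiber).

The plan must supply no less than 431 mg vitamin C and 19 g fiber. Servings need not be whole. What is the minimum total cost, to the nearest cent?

$3.30

bell pepper only: max(431/121, 19/1) = 19 servings → $11.40.
orange only: max(431/55, 19/4) = 7.836 servings → $5.88.
sweet potato only: max(431/23, 19/4) = 18.74 servings → $7.50.
avocado only: max(431/16, 19/8) = 26.94 servings → $39.06.
bell pepper + orange with both tight: 1.583 servings and 4.354 servings → $4.22.
bell pepper + sweet potato with both tight: 2.792 servings and 4.052 servings → $3.30.
bell pepper + avocado with both tight: 3.303 servings and 1.962 servings → $4.83.
orange + sweet potato: the both-tight solution has a negative serving — not a feasible corner.
orange + avocado: the both-tight solution has a negative serving — not a feasible corner.
sweet potato + avocado with both targets exact would need a negative amount; discard.
The minimum over all feasible corners is $3.30.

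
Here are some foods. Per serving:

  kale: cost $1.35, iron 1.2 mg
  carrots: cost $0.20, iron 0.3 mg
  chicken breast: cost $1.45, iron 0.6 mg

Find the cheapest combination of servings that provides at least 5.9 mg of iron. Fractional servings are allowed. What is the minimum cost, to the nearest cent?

$3.93

Cost per mg of iron: carrots $0.6667, kale $1.1250, chicken breast $2.4167.
With no serving limits, use only carrots: 5.9 mg / 0.3 mg = 19.67 servings × $0.20 = $3.93.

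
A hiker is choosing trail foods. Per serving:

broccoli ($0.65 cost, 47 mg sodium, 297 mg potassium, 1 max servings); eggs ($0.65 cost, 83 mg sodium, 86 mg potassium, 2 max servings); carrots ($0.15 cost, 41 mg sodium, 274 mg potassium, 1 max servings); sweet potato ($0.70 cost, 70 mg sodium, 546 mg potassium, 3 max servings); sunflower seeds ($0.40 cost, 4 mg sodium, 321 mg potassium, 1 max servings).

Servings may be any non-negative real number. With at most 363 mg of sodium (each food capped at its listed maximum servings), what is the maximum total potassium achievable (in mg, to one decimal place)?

2593.2 mg

Potassium per mg sodium: sunflower seeds 80.25, sweet potato 7.8, carrots 6.683, broccoli 6.319, eggs 1.036.
Take 1 serving of sunflower seeds: uses 4 mg sodium, +321.0 mg potassium (running total 321.0 mg).
Take 3 servings of sweet potato: uses 210 mg sodium, +1638.0 mg potassium (running total 1959.0 mg).
Take 1 serving of carrots: uses 41 mg sodium, +274.0 mg potassium (running total 2233.0 mg).
Take 1 serving of broccoli: uses 47 mg sodium, +297.0 mg potassium (running total 2530.0 mg).
Take 0.7349 servings of eggs: uses 61 mg sodium, +63.2 mg potassium (running total 2593.2 mg).
Filling greedily by potassium-per-mg sodium is optimal for one linear limit, giving 2593.2 mg.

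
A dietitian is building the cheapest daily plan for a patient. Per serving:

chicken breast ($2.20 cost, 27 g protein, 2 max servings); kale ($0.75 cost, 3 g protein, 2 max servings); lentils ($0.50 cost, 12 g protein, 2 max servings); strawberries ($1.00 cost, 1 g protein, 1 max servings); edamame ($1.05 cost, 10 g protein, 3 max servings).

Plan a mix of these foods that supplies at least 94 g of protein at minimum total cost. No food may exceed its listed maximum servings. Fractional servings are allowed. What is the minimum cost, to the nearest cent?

Cost per g of protein: lentils $0.0417, chicken breast $0.0815, edamame $0.1050, kale $0.2500, strawberries $1.0000.
Take 2 servings of lentils: +24.0 g protein for $1.00 (total $1.00, still need 70.0 g).
Take 2 servings of chicken breast: +54.0 g protein for $4.40 (total $5.40, still need 16.0 g).
Take 1.6 servings of edamame: +16.0 g protein for $1.68 (total $7.08, still need 0.0 g).
Greedy by cheapest-per-g is optimal for a single linear constraint, so the minimum cost is $7.08.

$7.08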